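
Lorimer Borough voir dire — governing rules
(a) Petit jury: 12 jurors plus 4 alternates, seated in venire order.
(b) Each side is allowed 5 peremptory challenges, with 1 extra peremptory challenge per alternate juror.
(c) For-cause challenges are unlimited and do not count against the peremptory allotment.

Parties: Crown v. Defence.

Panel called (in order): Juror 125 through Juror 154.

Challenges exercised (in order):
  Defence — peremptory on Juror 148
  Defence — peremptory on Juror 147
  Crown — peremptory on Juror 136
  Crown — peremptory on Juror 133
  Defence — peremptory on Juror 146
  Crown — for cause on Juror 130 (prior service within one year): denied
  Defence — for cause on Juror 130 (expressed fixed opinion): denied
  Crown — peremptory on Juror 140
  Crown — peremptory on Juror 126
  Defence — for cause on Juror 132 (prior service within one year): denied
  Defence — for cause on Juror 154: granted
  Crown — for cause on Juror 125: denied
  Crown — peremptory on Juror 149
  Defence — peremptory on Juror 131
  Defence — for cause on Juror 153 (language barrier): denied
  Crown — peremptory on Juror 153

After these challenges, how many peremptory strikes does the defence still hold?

Defence allotment: 5 base + 1 × 4 alternates = 9.
Defence peremptories used: #148, #147, #146, #131 — 4 (for-cause on #130, #132, #154, #153 don't count).
Remaining: 9 − 4 = 5.

5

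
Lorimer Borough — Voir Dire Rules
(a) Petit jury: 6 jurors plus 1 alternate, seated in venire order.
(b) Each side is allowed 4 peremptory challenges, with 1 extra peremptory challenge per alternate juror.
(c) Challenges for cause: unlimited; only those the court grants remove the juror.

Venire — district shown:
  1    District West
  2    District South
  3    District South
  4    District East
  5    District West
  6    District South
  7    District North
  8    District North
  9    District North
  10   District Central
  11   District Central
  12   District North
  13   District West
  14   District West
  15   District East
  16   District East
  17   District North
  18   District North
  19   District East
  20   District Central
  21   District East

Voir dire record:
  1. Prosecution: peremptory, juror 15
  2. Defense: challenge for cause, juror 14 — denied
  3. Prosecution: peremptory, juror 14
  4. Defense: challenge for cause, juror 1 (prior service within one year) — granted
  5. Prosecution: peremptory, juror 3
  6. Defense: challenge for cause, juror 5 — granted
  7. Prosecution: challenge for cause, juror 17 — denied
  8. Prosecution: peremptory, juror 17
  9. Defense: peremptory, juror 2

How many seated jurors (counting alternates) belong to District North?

Removed: #1, #2, #3, #5, #14, #15, #17.
Seated (7 incl. alternates): #4, #6, #7, #8, #9, #10, #11.
Of those, in District North: #7, #8, #9 → 3.

3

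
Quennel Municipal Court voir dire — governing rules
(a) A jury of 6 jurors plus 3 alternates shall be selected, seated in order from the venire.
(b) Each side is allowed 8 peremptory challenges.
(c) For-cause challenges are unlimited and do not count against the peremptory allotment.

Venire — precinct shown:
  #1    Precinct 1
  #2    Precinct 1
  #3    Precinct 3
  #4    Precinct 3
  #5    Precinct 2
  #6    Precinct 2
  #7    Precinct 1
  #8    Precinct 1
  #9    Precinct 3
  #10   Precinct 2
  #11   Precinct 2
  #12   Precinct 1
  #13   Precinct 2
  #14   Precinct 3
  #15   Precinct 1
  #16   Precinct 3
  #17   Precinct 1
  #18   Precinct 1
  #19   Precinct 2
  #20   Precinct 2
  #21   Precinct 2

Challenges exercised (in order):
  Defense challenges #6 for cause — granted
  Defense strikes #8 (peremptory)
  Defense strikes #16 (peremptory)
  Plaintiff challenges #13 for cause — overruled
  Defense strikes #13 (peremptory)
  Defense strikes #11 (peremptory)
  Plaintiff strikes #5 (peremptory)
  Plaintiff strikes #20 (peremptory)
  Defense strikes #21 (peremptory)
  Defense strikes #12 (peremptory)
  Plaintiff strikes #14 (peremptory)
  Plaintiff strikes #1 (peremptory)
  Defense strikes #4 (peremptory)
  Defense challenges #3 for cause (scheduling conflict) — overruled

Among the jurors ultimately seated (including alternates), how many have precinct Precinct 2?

Removed: #1, #4, #5, #6, #8, #11, #12, #13, #14, #16, #20, #21.
Seated (9 incl. alternates): #2, #3, #7, #9, #10, #15, #17, #18, #19.
Of those, in Precinct 2: #10, #19 → 2.

2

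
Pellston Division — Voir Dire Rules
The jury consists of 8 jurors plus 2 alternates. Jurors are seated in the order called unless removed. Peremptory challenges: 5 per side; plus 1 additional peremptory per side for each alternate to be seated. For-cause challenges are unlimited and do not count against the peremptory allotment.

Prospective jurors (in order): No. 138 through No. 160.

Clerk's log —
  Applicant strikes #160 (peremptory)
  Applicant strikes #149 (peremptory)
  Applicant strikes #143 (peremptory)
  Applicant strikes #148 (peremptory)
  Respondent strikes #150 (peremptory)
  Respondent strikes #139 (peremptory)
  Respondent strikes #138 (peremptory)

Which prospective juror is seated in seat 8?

Removed: #138, #139, #143, #148, #149, #150, #160.
Seating in order: seats 1–8 → #140, #141, #142, #144, #145, #146, #147, #151; alternates → #152, #153.
So seat 8 is #151.

151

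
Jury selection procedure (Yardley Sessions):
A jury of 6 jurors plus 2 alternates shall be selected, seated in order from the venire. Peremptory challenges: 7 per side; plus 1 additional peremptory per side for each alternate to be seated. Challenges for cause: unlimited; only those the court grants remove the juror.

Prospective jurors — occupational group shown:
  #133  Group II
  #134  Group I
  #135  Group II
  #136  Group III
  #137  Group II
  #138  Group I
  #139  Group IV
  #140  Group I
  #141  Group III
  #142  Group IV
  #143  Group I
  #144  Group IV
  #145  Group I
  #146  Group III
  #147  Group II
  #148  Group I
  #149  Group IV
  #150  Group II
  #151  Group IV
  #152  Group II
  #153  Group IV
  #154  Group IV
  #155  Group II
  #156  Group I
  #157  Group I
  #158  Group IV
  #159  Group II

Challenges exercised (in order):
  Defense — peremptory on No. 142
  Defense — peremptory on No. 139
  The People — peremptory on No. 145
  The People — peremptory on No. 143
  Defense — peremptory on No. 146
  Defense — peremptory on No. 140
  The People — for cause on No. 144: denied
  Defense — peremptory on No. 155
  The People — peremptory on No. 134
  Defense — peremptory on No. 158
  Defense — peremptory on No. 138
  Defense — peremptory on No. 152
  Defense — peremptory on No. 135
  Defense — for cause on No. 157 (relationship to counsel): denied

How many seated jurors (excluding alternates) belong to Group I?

Removed: #134, #135, #138, #139, #140, #142, #143, #145, #146, #152, #155, #158.
Seated jurors 1–6: #133, #136, #137, #141, #144, #147 (alternates #148, #149 not counted).
None of those are in Group I → 0.

0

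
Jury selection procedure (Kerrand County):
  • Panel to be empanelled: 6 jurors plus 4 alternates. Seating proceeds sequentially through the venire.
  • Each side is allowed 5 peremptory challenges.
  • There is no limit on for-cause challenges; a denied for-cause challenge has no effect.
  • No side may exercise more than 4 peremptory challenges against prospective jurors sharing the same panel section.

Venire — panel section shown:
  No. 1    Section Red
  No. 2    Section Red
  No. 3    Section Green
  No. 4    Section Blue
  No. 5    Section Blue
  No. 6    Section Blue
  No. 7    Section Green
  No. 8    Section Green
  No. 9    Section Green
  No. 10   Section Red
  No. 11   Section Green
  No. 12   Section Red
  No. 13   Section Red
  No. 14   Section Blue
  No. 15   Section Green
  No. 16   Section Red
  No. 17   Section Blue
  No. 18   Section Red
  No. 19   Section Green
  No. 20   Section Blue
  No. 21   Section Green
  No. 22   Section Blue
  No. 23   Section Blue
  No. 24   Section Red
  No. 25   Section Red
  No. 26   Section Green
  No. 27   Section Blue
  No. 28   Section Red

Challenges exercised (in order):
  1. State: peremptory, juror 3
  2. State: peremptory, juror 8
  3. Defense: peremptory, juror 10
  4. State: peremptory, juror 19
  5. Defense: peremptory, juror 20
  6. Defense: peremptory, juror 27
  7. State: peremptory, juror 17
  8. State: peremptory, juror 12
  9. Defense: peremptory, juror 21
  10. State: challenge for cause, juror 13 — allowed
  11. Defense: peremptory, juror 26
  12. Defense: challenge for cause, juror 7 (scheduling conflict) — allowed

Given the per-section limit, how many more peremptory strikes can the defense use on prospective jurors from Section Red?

Defense peremptories so far: #10, #20, #27, #21, #26 — 5 of 5 used, 0 left overall.
Against Section Red: #10 — 1 used; per-section cap 4 leaves 3.
Binding limit: min(0, 3) = 0.

0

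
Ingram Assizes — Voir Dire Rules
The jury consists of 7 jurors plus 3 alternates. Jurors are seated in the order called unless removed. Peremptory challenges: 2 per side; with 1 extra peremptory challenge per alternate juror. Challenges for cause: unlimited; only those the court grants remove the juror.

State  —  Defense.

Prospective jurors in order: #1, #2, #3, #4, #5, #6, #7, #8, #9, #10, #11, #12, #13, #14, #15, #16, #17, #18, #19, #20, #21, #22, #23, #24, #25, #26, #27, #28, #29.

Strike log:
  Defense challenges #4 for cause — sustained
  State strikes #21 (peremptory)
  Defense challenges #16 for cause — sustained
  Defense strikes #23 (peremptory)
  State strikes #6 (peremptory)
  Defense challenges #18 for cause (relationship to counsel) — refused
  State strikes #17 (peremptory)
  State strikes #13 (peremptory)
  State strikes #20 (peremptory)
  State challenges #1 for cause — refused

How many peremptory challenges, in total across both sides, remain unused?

4

State allotment: 2 base + 1 × 3 alternates = 5. Defense allotment: 2 base + 1 × 3 alternates = 5.
State peremptories used: #21, #6, #17, #13, #20 — 5 (the for-cause on #1 doesn't count).
Defense peremptories used: #23 — 1 (for-cause on #4, #16, #18 don't count).
Remaining: (5 − 5) + (5 − 1) = 4.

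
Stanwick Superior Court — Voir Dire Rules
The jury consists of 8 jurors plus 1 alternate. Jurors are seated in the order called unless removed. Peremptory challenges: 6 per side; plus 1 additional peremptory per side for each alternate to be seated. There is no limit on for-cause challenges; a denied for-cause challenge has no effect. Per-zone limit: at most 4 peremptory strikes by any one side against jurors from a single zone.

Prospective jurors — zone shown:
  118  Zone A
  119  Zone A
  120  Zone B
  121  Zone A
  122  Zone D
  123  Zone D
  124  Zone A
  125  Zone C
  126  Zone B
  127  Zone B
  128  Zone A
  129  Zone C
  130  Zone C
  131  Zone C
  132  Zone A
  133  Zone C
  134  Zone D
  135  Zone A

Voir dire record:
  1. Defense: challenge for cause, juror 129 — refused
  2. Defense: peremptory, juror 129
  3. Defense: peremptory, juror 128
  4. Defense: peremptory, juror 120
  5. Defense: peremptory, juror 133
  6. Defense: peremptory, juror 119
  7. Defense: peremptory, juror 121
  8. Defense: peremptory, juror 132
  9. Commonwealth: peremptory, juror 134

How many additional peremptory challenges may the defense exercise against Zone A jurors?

Defense peremptories so far: #129, #128, #120, #133, #119, #121, #132 — 7 of 7 used, 0 left overall.
Against Zone A: #128, #119, #121, #132 — 4 used; per-zone cap 4 leaves 0.
Binding limit: min(0, 0) = 0.

0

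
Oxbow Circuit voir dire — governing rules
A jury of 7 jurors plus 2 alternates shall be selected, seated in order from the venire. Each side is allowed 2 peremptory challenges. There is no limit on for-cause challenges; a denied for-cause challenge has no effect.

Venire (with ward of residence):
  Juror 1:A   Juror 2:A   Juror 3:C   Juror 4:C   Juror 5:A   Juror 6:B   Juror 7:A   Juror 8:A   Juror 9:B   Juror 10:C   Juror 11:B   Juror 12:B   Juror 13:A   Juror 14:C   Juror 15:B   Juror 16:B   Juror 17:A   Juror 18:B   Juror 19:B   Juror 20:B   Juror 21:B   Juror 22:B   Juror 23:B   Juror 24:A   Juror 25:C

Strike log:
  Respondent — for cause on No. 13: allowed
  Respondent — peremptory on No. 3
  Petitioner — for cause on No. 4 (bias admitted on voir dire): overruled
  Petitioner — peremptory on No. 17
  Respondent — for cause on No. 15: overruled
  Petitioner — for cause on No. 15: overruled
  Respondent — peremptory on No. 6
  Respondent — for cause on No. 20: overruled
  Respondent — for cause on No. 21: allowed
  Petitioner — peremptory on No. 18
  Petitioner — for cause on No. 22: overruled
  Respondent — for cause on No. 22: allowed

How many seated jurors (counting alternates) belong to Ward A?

Removed: #3, #6, #13, #17, #18, #21, #22.
Seated (9 incl. alternates): #1, #2, #4, #5, #7, #8, #9, #10, #11.
Of those, in Ward A: #1, #2, #5, #7, #8 → 5.

5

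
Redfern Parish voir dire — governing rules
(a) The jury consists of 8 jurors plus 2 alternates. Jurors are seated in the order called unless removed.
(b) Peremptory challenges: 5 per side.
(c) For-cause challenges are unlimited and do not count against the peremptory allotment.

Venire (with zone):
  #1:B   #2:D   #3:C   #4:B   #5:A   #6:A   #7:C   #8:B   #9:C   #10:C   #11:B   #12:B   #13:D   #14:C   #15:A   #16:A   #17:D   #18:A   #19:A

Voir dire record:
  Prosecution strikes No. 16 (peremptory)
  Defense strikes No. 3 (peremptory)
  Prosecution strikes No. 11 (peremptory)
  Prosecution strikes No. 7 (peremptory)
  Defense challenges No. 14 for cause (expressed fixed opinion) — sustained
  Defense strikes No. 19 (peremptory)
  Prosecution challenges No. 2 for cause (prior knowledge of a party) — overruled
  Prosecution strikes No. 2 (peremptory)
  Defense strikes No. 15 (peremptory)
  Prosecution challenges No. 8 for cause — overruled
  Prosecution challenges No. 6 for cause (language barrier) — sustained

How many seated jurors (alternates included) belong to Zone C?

Removed: #2, #3, #6, #7, #11, #14, #15, #16, #19.
Seated (10 incl. alternates): #1, #4, #5, #8, #9, #10, #12, #13, #17, #18.
Of those, in Zone C: #9, #10 → 2.

2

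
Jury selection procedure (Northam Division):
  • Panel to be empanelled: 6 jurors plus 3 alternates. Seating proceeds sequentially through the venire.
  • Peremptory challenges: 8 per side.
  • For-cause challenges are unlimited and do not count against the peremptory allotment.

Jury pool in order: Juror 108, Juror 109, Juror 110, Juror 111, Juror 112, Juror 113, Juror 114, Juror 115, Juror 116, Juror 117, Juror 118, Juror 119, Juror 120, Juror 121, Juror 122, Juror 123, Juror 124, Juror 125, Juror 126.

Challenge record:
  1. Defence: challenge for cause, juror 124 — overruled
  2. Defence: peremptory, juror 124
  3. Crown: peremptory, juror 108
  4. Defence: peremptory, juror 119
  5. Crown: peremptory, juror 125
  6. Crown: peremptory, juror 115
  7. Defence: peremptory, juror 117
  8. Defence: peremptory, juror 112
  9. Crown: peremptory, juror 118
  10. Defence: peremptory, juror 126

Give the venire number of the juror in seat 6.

116

Removed: #108, #112, #115, #117, #118, #119, #124, #125, #126.
Filling seats in venire order through position 6: #109, #110, #111, #113, #114, #116.
So seat 6 is #116.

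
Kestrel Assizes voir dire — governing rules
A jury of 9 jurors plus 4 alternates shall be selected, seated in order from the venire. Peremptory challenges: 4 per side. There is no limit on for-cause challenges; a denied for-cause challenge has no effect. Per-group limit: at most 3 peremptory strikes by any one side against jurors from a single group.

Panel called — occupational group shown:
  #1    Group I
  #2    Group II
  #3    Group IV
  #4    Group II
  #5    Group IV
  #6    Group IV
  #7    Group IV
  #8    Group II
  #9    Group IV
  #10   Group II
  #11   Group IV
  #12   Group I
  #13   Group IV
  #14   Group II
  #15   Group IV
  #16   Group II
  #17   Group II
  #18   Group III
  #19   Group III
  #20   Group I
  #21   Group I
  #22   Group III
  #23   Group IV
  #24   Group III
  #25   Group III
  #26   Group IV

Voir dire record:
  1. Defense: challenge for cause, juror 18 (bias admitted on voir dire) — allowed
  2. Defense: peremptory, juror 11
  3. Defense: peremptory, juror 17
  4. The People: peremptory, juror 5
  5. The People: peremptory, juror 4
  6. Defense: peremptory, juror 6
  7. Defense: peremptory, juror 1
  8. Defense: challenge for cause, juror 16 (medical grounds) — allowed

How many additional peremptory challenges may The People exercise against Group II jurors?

2

The People peremptories so far: #5, #4 — 2 of 4 used, 2 left overall.
Against Group II: #4 — 1 used; per-group cap 3 leaves 2.
Binding limit: min(2, 2) = 2.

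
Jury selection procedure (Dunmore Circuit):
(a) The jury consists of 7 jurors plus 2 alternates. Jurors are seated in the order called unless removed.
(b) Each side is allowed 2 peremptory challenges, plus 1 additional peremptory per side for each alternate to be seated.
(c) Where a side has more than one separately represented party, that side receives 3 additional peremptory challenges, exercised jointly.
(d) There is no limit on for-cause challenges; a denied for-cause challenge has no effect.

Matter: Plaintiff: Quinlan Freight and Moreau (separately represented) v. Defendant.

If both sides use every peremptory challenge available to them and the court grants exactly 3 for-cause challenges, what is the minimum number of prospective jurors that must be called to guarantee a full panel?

Seats to fill: 7 + 2 alternates = 9.
Peremptories — Plaintiff: 2 + 1×2 + 3 = 7; Defendant: 2 + 1×2 = 4; total 11.
For-cause removals: 3.
Minimum venire: 9 + 11 + 3 = 23.

23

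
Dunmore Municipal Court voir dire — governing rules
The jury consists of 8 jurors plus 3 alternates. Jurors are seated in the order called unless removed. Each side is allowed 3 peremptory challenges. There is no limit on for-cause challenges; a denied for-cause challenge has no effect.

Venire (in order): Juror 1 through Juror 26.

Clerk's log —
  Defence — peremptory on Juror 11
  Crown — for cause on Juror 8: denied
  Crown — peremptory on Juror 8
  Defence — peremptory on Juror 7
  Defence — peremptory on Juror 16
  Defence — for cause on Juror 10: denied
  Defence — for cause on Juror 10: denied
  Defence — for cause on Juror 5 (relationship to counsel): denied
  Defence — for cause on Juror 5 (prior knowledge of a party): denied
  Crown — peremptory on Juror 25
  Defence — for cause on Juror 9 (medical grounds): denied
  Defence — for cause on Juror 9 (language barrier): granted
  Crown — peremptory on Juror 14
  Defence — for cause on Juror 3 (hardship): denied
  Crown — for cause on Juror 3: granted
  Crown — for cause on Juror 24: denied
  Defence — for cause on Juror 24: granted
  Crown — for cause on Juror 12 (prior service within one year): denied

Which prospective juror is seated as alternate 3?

Removed: #3, #7, #8, #9, #11, #14, #16, #24, #25. (#5, #10, #12 stay — for-cause denied.)
Filling seats in venire order through position 11: #1, #2, #4, #5, #6, #10, #12, #13, #15, #17, #18.
So alternate 3 is #18.

18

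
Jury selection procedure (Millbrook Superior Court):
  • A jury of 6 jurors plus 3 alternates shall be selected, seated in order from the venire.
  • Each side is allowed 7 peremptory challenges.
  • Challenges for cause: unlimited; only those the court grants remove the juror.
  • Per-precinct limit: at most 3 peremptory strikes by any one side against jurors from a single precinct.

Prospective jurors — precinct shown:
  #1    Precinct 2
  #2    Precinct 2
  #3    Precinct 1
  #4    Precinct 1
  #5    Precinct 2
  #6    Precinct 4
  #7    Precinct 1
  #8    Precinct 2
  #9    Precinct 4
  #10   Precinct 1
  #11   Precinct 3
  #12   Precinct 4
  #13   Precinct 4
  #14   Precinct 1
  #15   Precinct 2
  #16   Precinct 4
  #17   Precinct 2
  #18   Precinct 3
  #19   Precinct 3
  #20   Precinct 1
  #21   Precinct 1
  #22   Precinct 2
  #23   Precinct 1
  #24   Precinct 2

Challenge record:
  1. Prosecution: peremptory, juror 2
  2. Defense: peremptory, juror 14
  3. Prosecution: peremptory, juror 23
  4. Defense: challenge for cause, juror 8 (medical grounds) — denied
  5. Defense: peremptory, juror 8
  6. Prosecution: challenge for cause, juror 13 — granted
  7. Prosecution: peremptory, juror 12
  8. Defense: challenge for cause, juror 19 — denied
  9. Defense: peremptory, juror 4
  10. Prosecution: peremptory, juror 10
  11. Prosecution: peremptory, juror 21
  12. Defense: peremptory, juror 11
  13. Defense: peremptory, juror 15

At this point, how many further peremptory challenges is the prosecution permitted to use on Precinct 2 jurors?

Prosecution peremptories so far: #2, #23, #12, #10, #21 — 5 of 7 used, 2 left overall.
Against Precinct 2: #2 — 1 used; per-precinct cap 3 leaves 2.
Binding limit: min(2, 2) = 2.

2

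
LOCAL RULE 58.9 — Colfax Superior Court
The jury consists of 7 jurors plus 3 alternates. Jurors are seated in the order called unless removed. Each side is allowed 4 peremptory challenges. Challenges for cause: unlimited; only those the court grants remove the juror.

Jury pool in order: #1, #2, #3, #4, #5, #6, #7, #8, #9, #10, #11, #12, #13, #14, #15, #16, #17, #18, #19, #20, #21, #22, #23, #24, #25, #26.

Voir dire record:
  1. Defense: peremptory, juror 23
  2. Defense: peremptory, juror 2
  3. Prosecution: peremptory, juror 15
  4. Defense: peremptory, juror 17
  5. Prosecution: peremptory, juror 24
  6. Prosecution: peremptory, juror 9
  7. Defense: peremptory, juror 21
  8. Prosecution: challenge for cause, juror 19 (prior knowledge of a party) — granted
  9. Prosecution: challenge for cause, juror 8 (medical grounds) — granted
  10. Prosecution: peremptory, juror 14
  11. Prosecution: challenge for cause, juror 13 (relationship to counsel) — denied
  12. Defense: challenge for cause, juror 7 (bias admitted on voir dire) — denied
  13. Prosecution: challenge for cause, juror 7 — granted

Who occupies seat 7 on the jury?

11

Removed: #2, #7, #8, #9, #14, #15, #17, #19, #21, #23, #24. (#13 stays — for-cause denied.)
Seating in order: seats 1–7 → #1, #3, #4, #5, #6, #10, #11; alternates → #12, #13, #16.
So seat 7 is #11.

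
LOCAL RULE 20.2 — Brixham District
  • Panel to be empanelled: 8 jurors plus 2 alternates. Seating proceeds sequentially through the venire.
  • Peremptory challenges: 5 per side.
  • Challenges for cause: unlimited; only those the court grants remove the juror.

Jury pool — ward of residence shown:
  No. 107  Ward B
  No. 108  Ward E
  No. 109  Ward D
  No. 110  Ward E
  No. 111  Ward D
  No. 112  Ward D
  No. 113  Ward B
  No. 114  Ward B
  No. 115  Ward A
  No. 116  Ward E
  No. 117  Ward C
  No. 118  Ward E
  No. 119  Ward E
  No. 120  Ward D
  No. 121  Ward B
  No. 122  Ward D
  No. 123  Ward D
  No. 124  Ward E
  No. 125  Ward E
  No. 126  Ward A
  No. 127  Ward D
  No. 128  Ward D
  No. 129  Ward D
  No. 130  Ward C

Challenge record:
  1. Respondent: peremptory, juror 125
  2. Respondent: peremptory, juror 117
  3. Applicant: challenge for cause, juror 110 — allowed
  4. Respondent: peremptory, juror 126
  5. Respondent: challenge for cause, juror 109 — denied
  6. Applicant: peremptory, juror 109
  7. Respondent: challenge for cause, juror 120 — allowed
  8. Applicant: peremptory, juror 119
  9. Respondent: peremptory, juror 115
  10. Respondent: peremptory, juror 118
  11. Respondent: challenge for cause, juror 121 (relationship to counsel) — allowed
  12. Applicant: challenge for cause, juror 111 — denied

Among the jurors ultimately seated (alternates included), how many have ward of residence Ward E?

3

Removed: #109, #110, #115, #117, #118, #119, #120, #121, #125, #126.
Seated (10 incl. alternates): #107, #108, #111, #112, #113, #114, #116, #122, #123, #124.
Of those, in Ward E: #108, #116, #124 → 3.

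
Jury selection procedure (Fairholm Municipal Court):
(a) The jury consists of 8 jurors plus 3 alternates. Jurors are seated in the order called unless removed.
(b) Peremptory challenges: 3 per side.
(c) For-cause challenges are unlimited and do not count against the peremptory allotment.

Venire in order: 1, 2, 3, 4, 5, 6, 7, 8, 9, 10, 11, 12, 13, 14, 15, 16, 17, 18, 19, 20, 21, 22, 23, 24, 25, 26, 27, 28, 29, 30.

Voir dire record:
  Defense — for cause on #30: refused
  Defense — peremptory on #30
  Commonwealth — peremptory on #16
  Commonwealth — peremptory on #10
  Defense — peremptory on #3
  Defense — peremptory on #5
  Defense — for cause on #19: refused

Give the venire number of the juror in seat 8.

Removed: #3, #5, #10, #16, #30. (#19 stays — for-cause denied.)
Seating in order: seats 1–8 → #1, #2, #4, #6, #7, #8, #9, #11; alternates → #12, #13, #14.
So seat 8 is #11.

11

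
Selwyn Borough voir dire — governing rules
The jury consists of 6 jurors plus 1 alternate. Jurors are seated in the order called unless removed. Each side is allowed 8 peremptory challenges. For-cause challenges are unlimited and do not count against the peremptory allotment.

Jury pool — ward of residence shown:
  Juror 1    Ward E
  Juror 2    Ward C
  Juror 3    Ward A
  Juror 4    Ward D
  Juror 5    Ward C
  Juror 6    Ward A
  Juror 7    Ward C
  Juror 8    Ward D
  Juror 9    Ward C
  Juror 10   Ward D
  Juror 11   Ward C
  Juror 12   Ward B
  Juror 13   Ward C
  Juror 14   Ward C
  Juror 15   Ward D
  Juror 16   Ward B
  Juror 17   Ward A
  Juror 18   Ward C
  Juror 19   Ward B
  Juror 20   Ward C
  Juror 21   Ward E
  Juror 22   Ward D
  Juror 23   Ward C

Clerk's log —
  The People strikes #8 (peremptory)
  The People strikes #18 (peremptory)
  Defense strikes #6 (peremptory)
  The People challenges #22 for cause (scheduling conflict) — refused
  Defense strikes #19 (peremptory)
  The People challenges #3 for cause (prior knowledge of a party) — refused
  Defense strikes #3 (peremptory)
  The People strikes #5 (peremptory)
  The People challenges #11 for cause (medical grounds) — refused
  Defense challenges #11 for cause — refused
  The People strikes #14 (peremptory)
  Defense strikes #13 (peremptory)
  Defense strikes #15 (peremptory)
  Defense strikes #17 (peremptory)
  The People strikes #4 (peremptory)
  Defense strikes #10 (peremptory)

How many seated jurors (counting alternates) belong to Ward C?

4

Removed: #3, #4, #5, #6, #8, #10, #13, #14, #15, #17, #18, #19.
Seated (7 incl. alternates): #1, #2, #7, #9, #11, #12, #16.
Of those, in Ward C: #2, #7, #9, #11 → 4.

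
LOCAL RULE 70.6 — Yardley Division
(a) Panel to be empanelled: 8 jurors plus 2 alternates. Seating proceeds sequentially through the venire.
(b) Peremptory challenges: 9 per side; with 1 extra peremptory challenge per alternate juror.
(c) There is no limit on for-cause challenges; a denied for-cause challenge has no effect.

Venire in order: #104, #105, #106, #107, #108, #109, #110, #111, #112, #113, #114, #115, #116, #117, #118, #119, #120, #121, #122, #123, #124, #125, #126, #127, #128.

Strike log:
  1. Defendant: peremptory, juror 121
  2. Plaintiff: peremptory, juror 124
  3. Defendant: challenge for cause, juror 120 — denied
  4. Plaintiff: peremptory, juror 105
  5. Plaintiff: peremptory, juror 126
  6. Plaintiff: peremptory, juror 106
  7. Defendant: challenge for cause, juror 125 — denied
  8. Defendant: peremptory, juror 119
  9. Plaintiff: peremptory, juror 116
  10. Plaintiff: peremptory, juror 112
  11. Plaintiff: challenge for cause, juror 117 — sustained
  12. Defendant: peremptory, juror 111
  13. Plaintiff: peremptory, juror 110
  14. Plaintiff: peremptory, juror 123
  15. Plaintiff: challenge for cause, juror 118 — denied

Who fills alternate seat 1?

120

Removed: #105, #106, #110, #111, #112, #116, #117, #119, #121, #123, #124, #126. (#118, #120, #125 stay — for-cause denied.)
Seating in order: seats 1–8 → #104, #107, #108, #109, #113, #114, #115, #118; alternates → #120, #122.
So alternate 1 is #120.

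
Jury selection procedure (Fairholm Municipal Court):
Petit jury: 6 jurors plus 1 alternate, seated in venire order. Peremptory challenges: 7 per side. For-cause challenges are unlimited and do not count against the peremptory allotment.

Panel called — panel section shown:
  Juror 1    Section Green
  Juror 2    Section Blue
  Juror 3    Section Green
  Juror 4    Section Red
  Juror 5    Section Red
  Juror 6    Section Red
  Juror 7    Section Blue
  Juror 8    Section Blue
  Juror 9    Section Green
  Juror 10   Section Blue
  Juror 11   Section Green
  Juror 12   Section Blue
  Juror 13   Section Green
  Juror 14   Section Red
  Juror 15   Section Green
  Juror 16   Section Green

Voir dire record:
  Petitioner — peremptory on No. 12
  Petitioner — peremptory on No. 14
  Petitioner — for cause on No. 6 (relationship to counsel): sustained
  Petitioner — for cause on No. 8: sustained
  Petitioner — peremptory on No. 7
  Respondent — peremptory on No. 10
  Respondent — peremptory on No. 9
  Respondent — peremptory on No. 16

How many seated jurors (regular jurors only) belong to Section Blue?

1

Removed: #6, #7, #8, #9, #10, #12, #14, #16.
Seated jurors 1–6: #1, #2, #3, #4, #5, #11 (alternates #13 not counted).
Of those, in Section Blue: #2 → 1.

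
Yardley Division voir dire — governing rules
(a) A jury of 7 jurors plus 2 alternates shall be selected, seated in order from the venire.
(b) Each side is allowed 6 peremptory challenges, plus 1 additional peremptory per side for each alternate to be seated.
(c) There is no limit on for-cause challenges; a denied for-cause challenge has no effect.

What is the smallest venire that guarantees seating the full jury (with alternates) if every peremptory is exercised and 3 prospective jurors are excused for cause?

28

Seats to fill: 7 + 2 alternates = 9.
Peremptories: 6 + 1×2 = 8 per side × 2 sides = 16.
For-cause removals: 3.
Minimum venire: 9 + 16 + 3 = 28.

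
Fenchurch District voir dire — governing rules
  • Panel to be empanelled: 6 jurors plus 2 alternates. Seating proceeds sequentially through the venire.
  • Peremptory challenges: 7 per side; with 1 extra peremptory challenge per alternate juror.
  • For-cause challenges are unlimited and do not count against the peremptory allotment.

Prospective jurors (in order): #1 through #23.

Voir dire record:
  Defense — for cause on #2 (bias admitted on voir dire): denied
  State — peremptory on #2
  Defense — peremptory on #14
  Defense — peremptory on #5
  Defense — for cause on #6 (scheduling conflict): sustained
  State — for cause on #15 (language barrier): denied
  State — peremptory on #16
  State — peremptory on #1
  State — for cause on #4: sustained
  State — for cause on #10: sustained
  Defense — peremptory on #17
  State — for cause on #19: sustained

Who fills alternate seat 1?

13

Removed: #1, #2, #4, #5, #6, #10, #14, #16, #17, #19. (#15 stays — for-cause denied.)
Seating in order: seats 1–6 → #3, #7, #8, #9, #11, #12; alternates → #13, #15.
So alternate 1 is #13.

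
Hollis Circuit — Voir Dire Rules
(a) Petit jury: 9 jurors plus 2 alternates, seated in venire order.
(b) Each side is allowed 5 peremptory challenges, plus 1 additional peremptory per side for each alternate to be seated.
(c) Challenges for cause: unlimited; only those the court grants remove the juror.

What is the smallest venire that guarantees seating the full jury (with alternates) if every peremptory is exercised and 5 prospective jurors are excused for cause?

30

Seats to fill: 9 + 2 alternates = 11.
Peremptories: 5 + 1×2 = 7 per side × 2 sides = 14.
For-cause removals: 5.
Minimum venire: 11 + 14 + 5 = 30.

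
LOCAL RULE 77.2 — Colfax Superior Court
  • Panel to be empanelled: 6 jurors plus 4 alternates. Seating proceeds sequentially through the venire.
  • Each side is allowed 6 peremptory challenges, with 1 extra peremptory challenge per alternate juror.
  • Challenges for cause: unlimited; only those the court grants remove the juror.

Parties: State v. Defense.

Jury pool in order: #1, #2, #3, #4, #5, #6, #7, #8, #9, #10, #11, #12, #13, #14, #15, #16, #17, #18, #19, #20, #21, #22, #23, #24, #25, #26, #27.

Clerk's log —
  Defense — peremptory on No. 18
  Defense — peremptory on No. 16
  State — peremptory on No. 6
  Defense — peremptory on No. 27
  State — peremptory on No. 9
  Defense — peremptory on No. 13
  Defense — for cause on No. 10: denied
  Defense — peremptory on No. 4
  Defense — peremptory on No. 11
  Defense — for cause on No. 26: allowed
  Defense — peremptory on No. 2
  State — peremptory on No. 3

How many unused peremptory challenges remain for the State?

7

State allotment: 6 base + 1 × 4 alternates = 10.
State peremptories used: #6, #9, #3 — 3.
Remaining: 10 − 3 = 7.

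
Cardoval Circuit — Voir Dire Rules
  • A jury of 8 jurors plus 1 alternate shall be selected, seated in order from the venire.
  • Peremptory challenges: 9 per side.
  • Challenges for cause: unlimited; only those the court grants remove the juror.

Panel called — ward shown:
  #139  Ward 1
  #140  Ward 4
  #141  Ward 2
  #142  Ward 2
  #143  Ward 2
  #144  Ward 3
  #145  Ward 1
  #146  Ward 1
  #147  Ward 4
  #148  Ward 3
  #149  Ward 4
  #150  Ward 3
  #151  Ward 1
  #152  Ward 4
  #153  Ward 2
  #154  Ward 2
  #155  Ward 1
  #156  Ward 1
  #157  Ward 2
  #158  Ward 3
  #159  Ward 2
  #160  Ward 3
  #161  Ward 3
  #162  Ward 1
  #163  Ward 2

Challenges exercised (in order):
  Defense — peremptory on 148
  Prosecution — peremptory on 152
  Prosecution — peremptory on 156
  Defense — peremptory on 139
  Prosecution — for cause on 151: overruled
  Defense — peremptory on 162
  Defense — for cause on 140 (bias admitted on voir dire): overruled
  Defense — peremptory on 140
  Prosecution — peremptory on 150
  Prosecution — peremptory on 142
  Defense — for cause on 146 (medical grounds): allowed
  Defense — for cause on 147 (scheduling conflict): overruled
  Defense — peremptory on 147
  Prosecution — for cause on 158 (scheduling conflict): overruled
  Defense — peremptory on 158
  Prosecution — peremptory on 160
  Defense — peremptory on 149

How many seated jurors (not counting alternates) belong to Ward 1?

3

Removed: #139, #140, #142, #146, #147, #148, #149, #150, #152, #156, #158, #160, #162.
Seated jurors 1–8: #141, #143, #144, #145, #151, #153, #154, #155 (alternates #157 not counted).
Of those, in Ward 1: #145, #151, #155 → 3.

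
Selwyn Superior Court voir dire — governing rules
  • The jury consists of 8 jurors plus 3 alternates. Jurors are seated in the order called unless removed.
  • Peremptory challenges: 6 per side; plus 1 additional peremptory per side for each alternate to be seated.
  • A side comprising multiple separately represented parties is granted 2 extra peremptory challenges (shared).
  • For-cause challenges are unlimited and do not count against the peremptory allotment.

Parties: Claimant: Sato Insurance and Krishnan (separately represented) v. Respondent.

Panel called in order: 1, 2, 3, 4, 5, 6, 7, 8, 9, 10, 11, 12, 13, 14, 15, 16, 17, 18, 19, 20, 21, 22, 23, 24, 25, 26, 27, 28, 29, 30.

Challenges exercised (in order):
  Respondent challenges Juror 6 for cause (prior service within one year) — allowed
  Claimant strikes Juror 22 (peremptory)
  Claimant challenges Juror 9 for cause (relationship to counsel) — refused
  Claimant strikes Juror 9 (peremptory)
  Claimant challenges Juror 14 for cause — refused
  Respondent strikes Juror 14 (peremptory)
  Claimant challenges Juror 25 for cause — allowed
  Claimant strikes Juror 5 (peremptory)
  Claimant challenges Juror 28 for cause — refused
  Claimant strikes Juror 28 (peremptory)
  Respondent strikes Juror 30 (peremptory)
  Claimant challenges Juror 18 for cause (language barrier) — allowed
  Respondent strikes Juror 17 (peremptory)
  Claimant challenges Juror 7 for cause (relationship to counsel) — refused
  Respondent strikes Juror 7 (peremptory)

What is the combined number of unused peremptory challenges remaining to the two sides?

12

Claimant allotment: 6 base + 1 × 3 alternates + 2 multi-party = 11. Respondent allotment: 6 base + 1 × 3 alternates = 9.
Claimant peremptories used: #22, #9, #5, #28 — 4 (for-cause on #9, #14, #25, #28, #18, #7 don't count).
Respondent peremptories used: #14, #30, #17, #7 — 4 (the for-cause on #6 doesn't count).
Remaining: (11 − 4) + (9 − 4) = 12.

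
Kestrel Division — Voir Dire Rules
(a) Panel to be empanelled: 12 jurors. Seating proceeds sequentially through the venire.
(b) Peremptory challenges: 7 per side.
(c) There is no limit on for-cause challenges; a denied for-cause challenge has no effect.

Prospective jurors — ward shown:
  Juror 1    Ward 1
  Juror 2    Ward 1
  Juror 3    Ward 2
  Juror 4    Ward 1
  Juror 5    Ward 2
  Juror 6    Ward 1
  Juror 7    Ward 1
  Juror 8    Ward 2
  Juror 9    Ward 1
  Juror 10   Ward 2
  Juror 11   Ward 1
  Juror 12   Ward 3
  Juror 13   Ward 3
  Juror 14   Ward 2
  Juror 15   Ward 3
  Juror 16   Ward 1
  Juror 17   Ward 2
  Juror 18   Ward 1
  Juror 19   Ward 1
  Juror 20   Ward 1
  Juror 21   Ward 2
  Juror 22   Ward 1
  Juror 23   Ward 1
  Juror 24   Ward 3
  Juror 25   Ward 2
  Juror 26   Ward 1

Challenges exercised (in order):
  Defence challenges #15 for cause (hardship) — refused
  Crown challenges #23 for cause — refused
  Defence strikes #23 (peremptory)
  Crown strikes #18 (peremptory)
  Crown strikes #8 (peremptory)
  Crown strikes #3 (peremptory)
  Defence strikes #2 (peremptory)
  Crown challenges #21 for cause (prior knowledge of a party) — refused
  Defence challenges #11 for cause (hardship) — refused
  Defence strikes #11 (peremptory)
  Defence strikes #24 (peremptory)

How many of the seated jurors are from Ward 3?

3

Removed: #2, #3, #8, #11, #18, #23, #24.
Seated jurors 1–12: #1, #4, #5, #6, #7, #9, #10, #12, #13, #14, #15, #16.
Of those, in Ward 3: #12, #13, #15 → 3.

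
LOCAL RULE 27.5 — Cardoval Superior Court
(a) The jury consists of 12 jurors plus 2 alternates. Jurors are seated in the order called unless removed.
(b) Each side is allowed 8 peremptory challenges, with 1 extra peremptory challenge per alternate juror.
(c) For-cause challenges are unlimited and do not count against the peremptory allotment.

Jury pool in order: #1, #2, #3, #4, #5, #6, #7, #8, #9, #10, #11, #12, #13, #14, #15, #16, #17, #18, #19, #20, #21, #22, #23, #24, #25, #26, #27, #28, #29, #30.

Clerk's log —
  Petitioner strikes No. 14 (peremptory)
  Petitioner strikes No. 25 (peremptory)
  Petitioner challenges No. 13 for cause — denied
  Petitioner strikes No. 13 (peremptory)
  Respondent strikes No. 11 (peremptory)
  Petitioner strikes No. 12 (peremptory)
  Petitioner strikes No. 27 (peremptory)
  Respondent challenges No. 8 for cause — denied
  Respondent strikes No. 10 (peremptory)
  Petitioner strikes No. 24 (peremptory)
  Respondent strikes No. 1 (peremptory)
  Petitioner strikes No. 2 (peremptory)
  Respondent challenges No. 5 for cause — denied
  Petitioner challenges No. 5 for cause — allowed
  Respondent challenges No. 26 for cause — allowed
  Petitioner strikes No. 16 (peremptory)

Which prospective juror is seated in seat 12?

21

Removed: #1, #2, #5, #10, #11, #12, #13, #14, #16, #24, #25, #26, #27. (#8 stays — for-cause denied.)
Seating in order: seats 1–12 → #3, #4, #6, #7, #8, #9, #15, #17, #18, #19, #20, #21; alternates → #22, #23.
So seat 12 is #21.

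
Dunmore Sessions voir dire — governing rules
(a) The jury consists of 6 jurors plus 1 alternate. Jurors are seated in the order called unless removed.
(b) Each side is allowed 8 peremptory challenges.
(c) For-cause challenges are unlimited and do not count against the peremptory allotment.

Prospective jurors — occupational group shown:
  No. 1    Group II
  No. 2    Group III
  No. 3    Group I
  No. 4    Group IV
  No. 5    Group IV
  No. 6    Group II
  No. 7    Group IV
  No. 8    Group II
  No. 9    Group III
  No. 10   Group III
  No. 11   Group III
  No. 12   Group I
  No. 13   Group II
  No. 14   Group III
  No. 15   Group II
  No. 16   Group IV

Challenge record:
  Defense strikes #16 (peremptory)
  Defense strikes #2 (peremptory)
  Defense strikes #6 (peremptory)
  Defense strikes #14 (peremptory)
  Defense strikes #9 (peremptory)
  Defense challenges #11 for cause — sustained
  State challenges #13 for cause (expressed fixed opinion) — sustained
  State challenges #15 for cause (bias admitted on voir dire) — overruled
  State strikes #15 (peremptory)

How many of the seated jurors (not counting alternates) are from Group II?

Removed: #2, #6, #9, #11, #13, #14, #15, #16.
Seated jurors 1–6: #1, #3, #4, #5, #7, #8 (alternates #10 not counted).
Of those, in Group II: #1, #8 → 2.

2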